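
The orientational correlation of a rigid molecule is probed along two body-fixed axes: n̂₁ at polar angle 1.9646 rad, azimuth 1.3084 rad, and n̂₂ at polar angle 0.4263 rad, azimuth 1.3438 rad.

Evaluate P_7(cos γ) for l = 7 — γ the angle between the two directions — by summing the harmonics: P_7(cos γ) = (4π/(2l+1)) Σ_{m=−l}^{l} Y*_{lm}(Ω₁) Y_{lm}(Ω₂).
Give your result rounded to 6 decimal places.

-0.069891

Summing Y*_{l m}(θ₁,φ₁)·Y_{l m}(θ₂,φ₂) over m ∈ [−7, 7]; prefactor 4π/(2·7+1) = 0.837758:
  term(m=-7) = +0.000287-0.000073i   from Y*(Ω₁)=-0.276294+0.075272i, Y(Ω₂)=-0.001033-0.000019i
  term(m=-6) = -0.003706+0.000799i   from Y*(Ω₁)=-0.001595-0.445205i, Y(Ω₂)=-0.001765-0.008331i
  term(m=-5) = +0.009615-0.001720i   from Y*(Ω₁)=+0.217713+0.057640i, Y(Ω₂)=+0.039317-0.018309i
  term(m=-4) = +0.033449-0.004768i   from Y*(Ω₁)=+0.110735-0.192860i, Y(Ω₂)=+0.093486+0.119759i
  term(m=-3) = -0.114143+0.012168i   from Y*(Ω₁)=+0.223249+0.222451i, Y(Ω₂)=-0.229305+0.282989i
  term(m=-2) = -0.052326+0.003711i   from Y*(Ω₁)=+0.084383-0.048853i, Y(Ω₂)=-0.483503-0.235944i
  term(m=-1) = +0.095697-0.003389i   from Y*(Ω₁)=+0.084385+0.314179i, Y(Ω₂)=+0.066244-0.286801i
  term(m=+0) = -0.021171+0.000000i   from Y*(Ω₁)=+0.059622-0.000000i, Y(Ω₂)=-0.355085+0.000000i
  term(m=+1) = +0.095697+0.003389i   from Y*(Ω₁)=-0.084385+0.314179i, Y(Ω₂)=-0.066244-0.286801i
  term(m=+2) = -0.052326-0.003711i   from Y*(Ω₁)=+0.084383+0.048853i, Y(Ω₂)=-0.483503+0.235944i
  term(m=+3) = -0.114143-0.012168i   from Y*(Ω₁)=-0.223249+0.222451i, Y(Ω₂)=+0.229305+0.282989i
  term(m=+4) = +0.033449+0.004768i   from Y*(Ω₁)=+0.110735+0.192860i, Y(Ω₂)=+0.093486-0.119759i
  term(m=+5) = +0.009615+0.001720i   from Y*(Ω₁)=-0.217713+0.057640i, Y(Ω₂)=-0.039317-0.018309i
  term(m=+6) = -0.003706-0.000799i   from Y*(Ω₁)=-0.001595+0.445205i, Y(Ω₂)=-0.001765+0.008331i
  term(m=+7) = +0.000287+0.000073i   from Y*(Ω₁)=+0.276294+0.075272i, Y(Ω₂)=+0.001033-0.000019i
Total Σ_m = -0.083426+0.000000i. Multiply by 0.837758: -0.069891+0.000000i. P_7(cos γ) = -0.069891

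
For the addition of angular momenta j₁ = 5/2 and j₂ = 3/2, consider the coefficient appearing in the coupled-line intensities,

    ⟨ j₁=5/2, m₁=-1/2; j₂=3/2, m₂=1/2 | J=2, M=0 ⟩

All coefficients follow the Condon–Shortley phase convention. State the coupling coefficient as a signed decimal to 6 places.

√[5·2!3!1!/7! · 2!3!2!1!2!2!] = √(8/7)
  +(−1)^1/∏(1,1,2,1,1,0)! = -1/2  (running -1/2)
  +(−1)^2/∏(2,0,1,0,2,1)! = 1/4  (running -1/4)
⟨..|..⟩ = √(8/7)·(-1/4) = -0.267261

−√(1/14) ≈ -0.267261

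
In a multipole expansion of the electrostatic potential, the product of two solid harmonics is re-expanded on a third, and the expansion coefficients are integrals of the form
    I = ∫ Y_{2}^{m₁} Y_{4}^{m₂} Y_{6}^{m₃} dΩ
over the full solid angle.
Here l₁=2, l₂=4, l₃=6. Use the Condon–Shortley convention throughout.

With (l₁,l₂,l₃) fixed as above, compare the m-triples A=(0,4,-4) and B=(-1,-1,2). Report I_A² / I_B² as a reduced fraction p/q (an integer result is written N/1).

45/224

Shared (l₁,l₂,l₃)=(2,4,6): N and (l;000)² cancel in I_A²/I_B².
A: Δ = 0!·4!·8!/13! = 1/6435; Racah Σ t=0..0: t=0:+1/161280 = 1/161280; ⇒ 3j(2 4 6; 0 4 -4)² = 1/143, sgn +1
B: Δ = 0!·4!·8!/13! = 1/6435; Racah Σ t=0..0: t=0:+1/4320 = 1/4320; ⇒ 3j(2 4 6; -1 -1 2)² = 224/6435, sgn +1
I_A²/I_B² = (1/143)/(224/6435) = 45/224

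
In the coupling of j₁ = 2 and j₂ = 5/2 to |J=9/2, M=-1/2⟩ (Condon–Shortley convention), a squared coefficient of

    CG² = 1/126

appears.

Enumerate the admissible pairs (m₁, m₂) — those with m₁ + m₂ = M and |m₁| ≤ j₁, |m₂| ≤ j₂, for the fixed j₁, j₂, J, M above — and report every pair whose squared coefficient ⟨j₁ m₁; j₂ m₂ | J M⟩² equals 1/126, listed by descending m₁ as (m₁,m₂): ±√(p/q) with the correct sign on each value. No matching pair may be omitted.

Admissible pairs with m₁+m₂ = M = -1/2: (-2,3/2), (-1,1/2), (0,-1/2), (1,-3/2), (2,-5/2)
  (m₁,m₂)=(2,-5/2): CG² = 1/126, CG = +√(1/126)   ← matches the target
  (m₁,m₂)=(1,-3/2): CG² = 10/63, CG = +√(10/63)
  (m₁,m₂)=(0,-1/2): CG² = 10/21, CG = +√(10/21)
  (m₁,m₂)=(-1,1/2): CG² = 20/63, CG = +√(20/63)
  (m₁,m₂)=(-2,3/2): CG² = 5/126, CG = +√(5/126)
Pairs with CG² = 1/126: (2,-5/2): +√(1/126)

(2,-5/2): +√(1/126)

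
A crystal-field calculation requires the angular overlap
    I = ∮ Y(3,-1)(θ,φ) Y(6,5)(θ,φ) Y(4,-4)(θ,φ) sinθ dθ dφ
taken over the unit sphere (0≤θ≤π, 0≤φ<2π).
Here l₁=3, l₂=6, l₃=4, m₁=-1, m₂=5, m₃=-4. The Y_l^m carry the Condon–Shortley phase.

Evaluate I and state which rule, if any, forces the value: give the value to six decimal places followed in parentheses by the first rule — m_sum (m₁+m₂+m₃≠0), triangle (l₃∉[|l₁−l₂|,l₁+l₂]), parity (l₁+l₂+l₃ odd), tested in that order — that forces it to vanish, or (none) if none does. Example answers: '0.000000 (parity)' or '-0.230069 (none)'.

L=13 odd ⇒ parity kills the (l;000) factor ⇒ I = 0

0.000000 (parity)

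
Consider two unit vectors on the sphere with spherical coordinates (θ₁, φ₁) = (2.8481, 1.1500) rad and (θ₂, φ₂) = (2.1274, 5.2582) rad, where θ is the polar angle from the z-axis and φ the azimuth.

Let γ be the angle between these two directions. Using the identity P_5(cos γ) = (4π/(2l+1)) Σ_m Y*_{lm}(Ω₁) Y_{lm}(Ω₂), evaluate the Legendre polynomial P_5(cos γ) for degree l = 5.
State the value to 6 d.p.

0.308813

Addition theorem: P_5(cos γ) = (4π/11) Σ_m Y*_{lm}(Ω₁) Y_{lm}(Ω₂), m = −5…5:
  term(m=-5) = -0.000023-0.000191i   from Y*(Ω₁)=+0.000810-0.000478i, Y(Ω₂)=+0.082109-0.187614i
  term(m=-4) = -0.002969+0.002629i   from Y*(Ω₁)=+0.001104+0.009779i, Y(Ω₂)=+0.231654+0.329725i
  term(m=-3) = +0.018868+0.004653i   from Y*(Ω₁)=-0.057835-0.018425i, Y(Ω₂)=-0.319439+0.021318i
  term(m=-2) = +0.008840+0.023314i   from Y*(Ω₁)=+0.158214-0.177075i, Y(Ω₂)=-0.048411+0.093177i
  term(m=-1) = +0.105636-0.153029i   from Y*(Ω₁)=+0.219664+0.490839i, Y(Ω₂)=-0.179503-0.295549i
  term(m=+0) = +0.009615+0.000000i   from Y*(Ω₁)=-0.420312-0.000000i, Y(Ω₂)=-0.022877+0.000000i
  term(m=+1) = +0.105636+0.153029i   from Y*(Ω₁)=-0.219664+0.490839i, Y(Ω₂)=+0.179503-0.295549i
  term(m=+2) = +0.008840-0.023314i   from Y*(Ω₁)=+0.158214+0.177075i, Y(Ω₂)=-0.048411-0.093177i
  term(m=+3) = +0.018868-0.004653i   from Y*(Ω₁)=+0.057835-0.018425i, Y(Ω₂)=+0.319439+0.021318i
  term(m=+4) = -0.002969-0.002629i   from Y*(Ω₁)=+0.001104-0.009779i, Y(Ω₂)=+0.231654-0.329725i
  term(m=+5) = -0.000023+0.000191i   from Y*(Ω₁)=-0.000810-0.000478i, Y(Ω₂)=-0.082109-0.187614i
Σ over m = +0.270320-0.000000i; ×(4π/11) → +0.308813-0.000000i. Real part: 0.308813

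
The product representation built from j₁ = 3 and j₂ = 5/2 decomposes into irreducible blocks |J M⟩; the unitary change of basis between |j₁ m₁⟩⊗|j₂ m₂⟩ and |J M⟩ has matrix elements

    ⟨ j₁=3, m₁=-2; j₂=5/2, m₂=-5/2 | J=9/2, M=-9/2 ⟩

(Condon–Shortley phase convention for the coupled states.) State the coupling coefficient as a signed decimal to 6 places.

+0.674200

triangle: 1!·5!·4!/11! = 2880/39916800
(j±m)!: 1!·5!·0!·5!·0!·9! = 5225472000
prefactor² = (2J+1)·Δ·N² = 41472000/11
  k=0: +1/(0!·1!·5!·0!·0!·4!) = 1/2880
Σ = 1/2880  ⇒  CG² = 41472000/11·(1/2880)² = 5/11
CG = +√(5/11) = +0.674200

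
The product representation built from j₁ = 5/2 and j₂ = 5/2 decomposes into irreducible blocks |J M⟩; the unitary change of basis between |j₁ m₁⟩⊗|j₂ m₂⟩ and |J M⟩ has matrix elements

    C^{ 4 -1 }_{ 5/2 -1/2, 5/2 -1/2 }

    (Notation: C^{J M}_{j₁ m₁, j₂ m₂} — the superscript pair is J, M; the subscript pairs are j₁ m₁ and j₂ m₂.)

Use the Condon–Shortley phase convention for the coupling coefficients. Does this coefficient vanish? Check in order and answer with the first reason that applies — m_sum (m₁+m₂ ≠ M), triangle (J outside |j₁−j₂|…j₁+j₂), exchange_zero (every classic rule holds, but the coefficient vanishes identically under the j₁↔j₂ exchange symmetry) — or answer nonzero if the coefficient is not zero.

m-sum: m₁+m₂ = -1/2+(-1/2) = -1, M = -1  ✓
triangle: |j₁−j₂| = 0 ≤ J = 4 ≤ j₁+j₂ = 5  ✓
exchange: j₁=j₂ and m₁=m₂, and (−1)^(j₁+j₂−J) = (−1)^1 = −1 forces ⟨j₁m₁;j₂m₂|JM⟩ = −⟨j₂m₂;j₁m₁|JM⟩ = −⟨j₁m₁;j₂m₂|JM⟩ ⇒ the coefficient vanishes identically
Racah sum check: Σ_k collapses to 0 ⇒ CG = 0

exchange_zero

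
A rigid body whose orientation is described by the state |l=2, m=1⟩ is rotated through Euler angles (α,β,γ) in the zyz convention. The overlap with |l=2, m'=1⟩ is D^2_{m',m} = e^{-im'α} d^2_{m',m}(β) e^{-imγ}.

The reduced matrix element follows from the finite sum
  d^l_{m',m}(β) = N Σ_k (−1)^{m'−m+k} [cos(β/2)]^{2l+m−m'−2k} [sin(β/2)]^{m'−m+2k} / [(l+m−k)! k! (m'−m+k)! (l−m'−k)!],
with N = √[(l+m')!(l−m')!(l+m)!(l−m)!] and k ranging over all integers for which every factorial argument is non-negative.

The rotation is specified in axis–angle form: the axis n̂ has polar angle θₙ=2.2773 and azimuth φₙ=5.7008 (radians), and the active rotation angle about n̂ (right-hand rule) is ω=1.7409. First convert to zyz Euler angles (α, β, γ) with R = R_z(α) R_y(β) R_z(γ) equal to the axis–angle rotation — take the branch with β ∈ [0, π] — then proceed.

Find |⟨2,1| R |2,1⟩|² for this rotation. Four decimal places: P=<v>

Axis–angle → zyz. n̂ = (sinθₙcosφₙ, sinθₙsinφₙ, cosθₙ) = (+0.635248, -0.418363, -0.649178), ω = 1.7409.
R = I cosω + sinω [n̂]ₓ + (1−cosω) n̂n̂ᵀ gives
  R = [+0.302568, +0.329055, -0.894525; -0.950563, +0.035373, -0.308511; -0.069875, +0.943648, +0.323490]
β = atan2(√(R₁₃²+R₂₃²), R₃₃) = 1.241381; α = atan2(R₂₃, R₁₃) mod 2π = 3.473706; γ = atan2(R₃₂, −R₃₁) mod 2π = 1.496884
Split into d^2_{1,1}(β=1.2414) × two z-phases.
c=cos(1.241381/2)=0.813477, s=sin(1.241381/2)=0.581597; N=√[6·1·6·1]=6.000000
k∈{0,1} keeps every argument non-negative
  k=0: (−1)^0·6.0000/(6)·0.8135^4·0.5816^0 = +0.437906
  k=1: (−1)^1·6.0000/(2)·0.8135^2·0.5816^2 = -0.671516
d^2_{1,1}(1.2414) = +0.437906 -0.671516 = -0.233609
|D^2_{1,1}|² = |d^2_{1,1}(β)|² = (-0.233609)² = 0.054573 (the z-rotation phases have unit modulus)

P=0.0546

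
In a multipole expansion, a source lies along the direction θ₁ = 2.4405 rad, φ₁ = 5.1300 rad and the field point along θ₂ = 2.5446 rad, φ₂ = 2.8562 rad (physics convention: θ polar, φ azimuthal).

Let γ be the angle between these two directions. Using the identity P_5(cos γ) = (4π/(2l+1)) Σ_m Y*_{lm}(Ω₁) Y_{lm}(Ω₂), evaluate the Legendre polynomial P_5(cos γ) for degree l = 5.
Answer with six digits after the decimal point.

0.273865

Summing Y*_{l m}(θ₁,φ₁)·Y_{l m}(θ₂,φ₂) over m ∈ [−5, 5]; prefactor 4π/(2·5+1) = 1.142397:
  m=-5: Y*=+0.045053+0.025632i  Y=-0.003735-0.025788i  product +0.000493-0.001258i
  m=-4: Y*=+0.019317-0.193213i  Y=-0.050450-0.110229i  product -0.022272+0.007618i
  m=-3: Y*=-0.375296+0.123521i  Y=-0.207652-0.239343i  product +0.107495+0.064175i
  m=-2: Y*=+0.271807+0.300337i  Y=-0.392085-0.251749i  product -0.030962-0.186185i
  m=-1: Y*=-0.001241+0.002796i  Y=-0.215726-0.063294i  product +0.000445-0.000525i
  m=+0: Y*=+0.392658-0.000000i  Y=+0.329377+0.000000i  product +0.129332+0.000000i
  m=+1: Y*=+0.001241+0.002796i  Y=+0.215726-0.063294i  product +0.000445+0.000525i
  m=+2: Y*=+0.271807-0.300337i  Y=-0.392085+0.251749i  product -0.030962+0.186185i
  m=+3: Y*=+0.375296+0.123521i  Y=+0.207652-0.239343i  product +0.107495-0.064175i
  m=+4: Y*=+0.019317+0.193213i  Y=-0.050450+0.110229i  product -0.022272-0.007618i
  m=+5: Y*=-0.045053+0.025632i  Y=+0.003735-0.025788i  product +0.000493+0.001258i
Total Σ_m = +0.239729-0.000000i. Multiply by 1.142397: +0.273865-0.000000i. P_5(cos γ) = 0.273865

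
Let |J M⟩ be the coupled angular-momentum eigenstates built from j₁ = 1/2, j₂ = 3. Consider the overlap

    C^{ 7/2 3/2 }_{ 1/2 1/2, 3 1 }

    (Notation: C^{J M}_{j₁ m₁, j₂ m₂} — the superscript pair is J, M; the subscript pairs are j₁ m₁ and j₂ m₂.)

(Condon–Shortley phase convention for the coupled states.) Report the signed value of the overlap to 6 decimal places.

+0.845154  (= +√(5/7))

triangle: 0!*1!*6!/8! = 720/40320
(j±m)!: 1!*0!*4!*2!*5!*2! = 11520
prefactor² = (2J+1)*Δ*N² = 11520/7
  k=0: +1/(0!*0!*0!*4!*1!*2!) = 1/48
Σ = 1/48  ⇒  CG² = 11520/7*(1/48)² = 5/7
CG = +√(5/7) = +0.845154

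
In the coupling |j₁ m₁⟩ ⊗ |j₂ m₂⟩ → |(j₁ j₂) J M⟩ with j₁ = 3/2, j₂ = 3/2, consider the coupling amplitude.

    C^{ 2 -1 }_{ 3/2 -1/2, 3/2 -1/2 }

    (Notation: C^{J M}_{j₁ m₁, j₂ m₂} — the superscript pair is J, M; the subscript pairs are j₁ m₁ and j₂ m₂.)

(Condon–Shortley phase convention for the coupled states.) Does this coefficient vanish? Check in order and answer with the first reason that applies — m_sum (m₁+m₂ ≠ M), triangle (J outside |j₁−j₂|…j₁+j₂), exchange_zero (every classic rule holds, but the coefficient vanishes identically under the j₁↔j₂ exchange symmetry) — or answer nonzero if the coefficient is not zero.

exchange_zero

m-sum: m₁+m₂ = -1/2+(-1/2) = -1, M = -1  ✓
triangle: |j₁−j₂| = 0 ≤ J = 2 ≤ j₁+j₂ = 3  ✓
exchange: j₁=j₂ and m₁=m₂, and (−1)^(j₁+j₂−J) = (−1)^1 = −1 forces ⟨j₁m₁;j₂m₂|JM⟩ = −⟨j₂m₂;j₁m₁|JM⟩ = −⟨j₁m₁;j₂m₂|JM⟩ ⇒ the coefficient vanishes identically
Racah sum check: Σ_k collapses to 0 ⇒ CG = 0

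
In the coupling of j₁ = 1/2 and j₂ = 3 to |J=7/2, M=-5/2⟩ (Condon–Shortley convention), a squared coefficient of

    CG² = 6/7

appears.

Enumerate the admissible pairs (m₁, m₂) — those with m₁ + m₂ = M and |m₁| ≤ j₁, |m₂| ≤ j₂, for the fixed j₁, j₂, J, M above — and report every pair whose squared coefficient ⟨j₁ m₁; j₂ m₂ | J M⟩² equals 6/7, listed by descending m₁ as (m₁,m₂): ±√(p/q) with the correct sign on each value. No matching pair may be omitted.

(-1/2,-2): +√(6/7)

Admissible pairs with m₁+m₂ = M = -5/2: (-1/2,-2), (1/2,-3)
  (m₁,m₂)=(1/2,-3): CG² = 1/7, CG = +√(1/7)
  (m₁,m₂)=(-1/2,-2): CG² = 6/7, CG = +√(6/7)   ← matches the target
Pairs with CG² = 6/7: (-1/2,-2): +√(6/7)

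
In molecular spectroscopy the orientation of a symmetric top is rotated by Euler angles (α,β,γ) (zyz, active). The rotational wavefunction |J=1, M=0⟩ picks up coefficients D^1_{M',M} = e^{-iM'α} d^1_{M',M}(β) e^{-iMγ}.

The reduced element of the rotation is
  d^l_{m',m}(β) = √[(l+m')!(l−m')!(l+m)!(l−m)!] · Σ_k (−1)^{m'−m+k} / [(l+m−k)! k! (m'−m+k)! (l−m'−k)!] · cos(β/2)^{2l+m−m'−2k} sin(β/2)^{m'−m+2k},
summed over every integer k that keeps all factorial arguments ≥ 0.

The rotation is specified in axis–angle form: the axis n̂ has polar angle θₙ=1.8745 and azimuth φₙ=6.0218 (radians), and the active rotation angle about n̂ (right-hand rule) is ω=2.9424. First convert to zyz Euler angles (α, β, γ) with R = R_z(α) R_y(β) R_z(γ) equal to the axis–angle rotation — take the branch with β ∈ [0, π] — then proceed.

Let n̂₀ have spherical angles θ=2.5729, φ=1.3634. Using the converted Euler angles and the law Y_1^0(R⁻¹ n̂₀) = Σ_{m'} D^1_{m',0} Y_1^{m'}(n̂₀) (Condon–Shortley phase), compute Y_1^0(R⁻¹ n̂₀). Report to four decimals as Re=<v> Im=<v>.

Re=0.2891 Im=0.0000

Axis–angle → zyz. n̂ = (sinθₙcosφₙ, sinθₙsinφₙ, cosθₙ) = (+0.921823, -0.246593, -0.299056), ω = 2.9424.
R = I cosω + sinω [n̂]ₓ + (1−cosω) n̂n̂ᵀ gives
  R = [+0.702485, -0.390958, -0.594698; -0.509311, -0.859813, -0.036376; -0.497108, +0.328440, -0.803126]
β = atan2(√(R₁₃²+R₂₃²), R₃₃) = 2.503319; α = atan2(R₂₃, R₁₃) mod 2π = 3.202684; γ = atan2(R₃₂, −R₃₁) mod 2π = 0.583862
Need the full column D^1_{m',0} for m'=−1..1 at α=3.2027, β=2.5033, γ=0.5839.
cos(β/2)=0.313747, sin(β/2)=0.949507
d^1_{-1,0}: single k=1 term ⇒ +0.421301;  D = -0.420515-0.025722i
d^1_{0,0}: k∈[0..1] ⇒ +0.098437 -0.901563 = -0.803126;  D = -0.803126+0.000000i
d^1_{1,0}: single k=0 term ⇒ -0.421301;  D = +0.420515-0.025722i
Y_1^{m'}(θ=2.5729,φ=1.3634) and Σ D·Y over m':
  (-0.4205-0.0257i)·(+0.0383-0.1821i)  (-0.8031+0.0000i)·(-0.4117+0.0000i)  (+0.4205-0.0257i)·(-0.0383-0.1821i)
Y_1^0(R⁻¹ n̂) = +0.289058+0.000000i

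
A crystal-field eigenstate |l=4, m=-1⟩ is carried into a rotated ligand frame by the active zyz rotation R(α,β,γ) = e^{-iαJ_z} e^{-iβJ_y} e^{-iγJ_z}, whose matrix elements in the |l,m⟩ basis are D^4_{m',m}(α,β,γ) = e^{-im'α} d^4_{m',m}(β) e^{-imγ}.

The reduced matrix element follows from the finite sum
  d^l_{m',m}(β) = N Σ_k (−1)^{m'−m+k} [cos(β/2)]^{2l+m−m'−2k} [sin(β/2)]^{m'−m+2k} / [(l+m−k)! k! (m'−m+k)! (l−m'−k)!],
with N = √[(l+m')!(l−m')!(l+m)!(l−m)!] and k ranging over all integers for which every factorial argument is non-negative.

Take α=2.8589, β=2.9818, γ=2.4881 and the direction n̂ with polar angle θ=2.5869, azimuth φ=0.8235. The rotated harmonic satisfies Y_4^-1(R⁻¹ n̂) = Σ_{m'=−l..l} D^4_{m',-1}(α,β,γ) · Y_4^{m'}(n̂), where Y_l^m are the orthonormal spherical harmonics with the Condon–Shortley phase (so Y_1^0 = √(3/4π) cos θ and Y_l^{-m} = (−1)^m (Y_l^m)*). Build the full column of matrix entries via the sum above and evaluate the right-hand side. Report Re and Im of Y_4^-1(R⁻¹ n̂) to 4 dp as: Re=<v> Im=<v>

Re=-0.3289 Im=-0.0853

Need the full column D^4_{m',-1} for m'=−4..4 at α=2.8589, β=2.9818, γ=2.4881.
cos(β/2)=0.079811, sin(β/2)=0.996810
d^4_{-4,-1}: single k=3 term ⇒ +0.000024;  D = +0.000005+0.000023i
d^4_{-3,-1}: k∈[2..3] ⇒ +0.000002 -0.000530 = -0.000528;  D = -0.000037+0.000527i
d^4_{-2,-1}: k∈[1..3] ⇒ +0.000000 -0.000068 +0.007076 = +0.007008;  D = -0.002416+0.006578i
d^4_{-1,-1}: k∈[0..3] ⇒ +0.000000 -0.000004 +0.001202 -0.062489 = -0.061291;  D = -0.036337+0.049358i
d^4_{0,-1}: k∈[0..3] ⇒ -0.000000 +0.000086 -0.013425 +0.349033 = +0.335694;  D = -0.266529+0.204089i
d^4_{1,-1}: k∈[0..3] ⇒ +0.000003 -0.001202 +0.093734 -0.974763 = -0.882229;  D = -0.822270+0.319685i
d^4_{2,-1}: k∈[0..2] ⇒ -0.000045 +0.010614 -0.331122 = -0.320553;  D = +0.319310-0.028207i
d^4_{3,-1}: k∈[0..1] ⇒ +0.000530 -0.049599 = -0.049069;  D = -0.048143-0.009488i
d^4_{4,-1}: single k=0 term ⇒ -0.003744;  D = +0.003326+0.001720i
Y_4^{m'}(θ=2.5869,φ=0.8235) and Σ D·Y over m':
  (+0.0000+0.0000i)·(-0.0337+0.0052i)  (-0.0000+0.0005i)·(+0.1217+0.0967i)  (-0.0024+0.0066i)·(-0.0287-0.3755i)  (-0.0363+0.0494i)·(-0.2963+0.3198i)  (-0.2665+0.2041i)·(-0.0426+0.0000i)  (-0.8223+0.3197i)·(+0.2963+0.3198i)  (+0.3193-0.0282i)·(-0.0287+0.3755i)  (-0.0481-0.0095i)·(-0.1217+0.0967i)  (+0.0033+0.0017i)·(-0.0337-0.0052i)
Y_4^-1(R⁻¹ n̂) = -0.328936-0.085251i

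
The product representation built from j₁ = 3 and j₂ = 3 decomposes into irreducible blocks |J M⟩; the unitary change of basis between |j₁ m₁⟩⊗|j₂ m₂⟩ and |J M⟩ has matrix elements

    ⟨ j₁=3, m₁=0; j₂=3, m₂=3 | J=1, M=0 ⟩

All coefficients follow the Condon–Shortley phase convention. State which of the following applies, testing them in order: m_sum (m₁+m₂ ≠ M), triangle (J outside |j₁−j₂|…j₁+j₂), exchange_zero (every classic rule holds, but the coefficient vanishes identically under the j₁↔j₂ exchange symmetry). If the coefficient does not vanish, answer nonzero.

m_sum

m-sum: m₁+m₂ = 0+3 = 3, M = 0  ✗ ⇒ coefficient is 0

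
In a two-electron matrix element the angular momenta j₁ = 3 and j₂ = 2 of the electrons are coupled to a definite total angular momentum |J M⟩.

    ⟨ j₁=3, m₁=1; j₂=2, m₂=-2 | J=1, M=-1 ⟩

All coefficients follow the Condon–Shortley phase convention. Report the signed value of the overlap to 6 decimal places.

+√(1/35) ≈ +0.169031

triangle: 4!·2!·0!/7! = 48/5040
(j±m)!: 4!·2!·0!·4!·0!·2! = 2304
prefactor² = (2J+1)·Δ·N² = 2304/35
  k=0: +1/(0!·4!·2!·0!·0!·0!) = 1/48
Σ = 1/48  ⇒  CG² = 2304/35·(1/48)² = 1/35
CG = +√(1/35) = +0.169031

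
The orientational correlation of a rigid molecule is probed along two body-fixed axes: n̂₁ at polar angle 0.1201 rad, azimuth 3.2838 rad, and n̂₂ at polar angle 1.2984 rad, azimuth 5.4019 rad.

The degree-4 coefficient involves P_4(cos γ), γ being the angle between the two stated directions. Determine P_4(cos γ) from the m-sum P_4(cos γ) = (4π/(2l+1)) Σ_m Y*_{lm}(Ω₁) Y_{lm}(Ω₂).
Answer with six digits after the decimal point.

0.222275

Expand P_4 via completeness: Σ_{m} conj(Y_{4,m}) at Ω₁ times Y_{4,m} at Ω₂ —
  m=-4: Y*=(0.000077, 0.000049)  Y=(-0.353121, -0.142496)  product (-0.000020, -0.000028)
  m=-3: Y*=(-0.001946, -0.000884)  Y=(-0.264353, 0.143641)  product (0.000641, -0.000046)
  m=-2: Y*=(0.027191, 0.007949)  Y=(0.029178, -0.150276)  product (0.001988, -0.003854)
  m=-1: Y*=(-0.217222, -0.031101)  Y=(-0.194441, -0.235825)  product (0.034903, 0.057274)
  m=+0: Y*=(0.786306, -0.000000)  Y=(0.107044, 0.000000)  product (0.084169, 0.000000)
  m=+1: Y*=(0.217222, -0.031101)  Y=(0.194441, -0.235825)  product (0.034903, -0.057274)
  m=+2: Y*=(0.027191, -0.007949)  Y=(0.029178, 0.150276)  product (0.001988, 0.003854)
  m=+3: Y*=(0.001946, -0.000884)  Y=(0.264353, 0.143641)  product (0.000641, 0.000046)
  m=+4: Y*=(0.000077, -0.000049)  Y=(-0.353121, 0.142496)  product (-0.000020, 0.000028)
Accumulated sum (0.159193, 0.000000); after 4π/(2l+1) scaling, (0.222275, 0.000000) ⇒ P_4 = 0.222275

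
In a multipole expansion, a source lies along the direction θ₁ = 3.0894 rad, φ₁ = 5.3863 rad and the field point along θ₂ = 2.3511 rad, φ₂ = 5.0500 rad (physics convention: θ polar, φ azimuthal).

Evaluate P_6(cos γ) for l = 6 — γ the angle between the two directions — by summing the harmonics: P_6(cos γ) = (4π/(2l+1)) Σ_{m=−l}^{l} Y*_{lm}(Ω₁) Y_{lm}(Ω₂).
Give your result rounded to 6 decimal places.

Term-by-term m-sum for l=6 (normalisation 4π/13 = 0.966644):
  [-6]  conj(Y_{6,-6})(Ω₁) = (0.000000, 0.000000) ; Y_{6,-6}(Ω₂) = (0.027349, 0.055920) ; Δ = (-0.000000, 0.000000)
  [-5]  conj(Y_{6,-5})(Ω₁) = (0.000000, -0.000001) ; Y_{6,-5}(Ω₂) = (-0.211989, 0.024972) ; Δ = (-0.000000, 0.000000)
  [-4]  conj(Y_{6,-4})(Ω₁) = (-0.000024, 0.000011) ; Y_{6,-4}(Ω₂) = (0.088413, -0.394718) ; Δ = (0.000002, 0.000010)
  [-3]  conj(Y_{6,-3})(Ω₁) = (0.000663, 0.000321) ; Y_{6,-3}(Ω₂) = (0.341054, 0.212857) ; Δ = (0.000158, 0.000250)
  [-2]  conj(Y_{6,-2})(Ω₁) = (-0.003111, -0.013719) ; Y_{6,-2}(Ω₂) = (-0.022400, 0.017937) ; Δ = (0.000316, 0.000251)
  [-1]  conj(Y_{6,-1})(Ω₁) = (-0.105843, 0.132529) ; Y_{6,-1}(Ω₂) = (0.120381, 0.342915) ; Δ = (-0.058188, -0.020341)
  [+0]  conj(Y_{6,0})(Ω₁) = (0.988219, -0.000000) ; Y_{6,0}(Ω₂) = (-0.139025, 0.000000) ; Δ = (-0.137388, 0.000000)
  [+1]  conj(Y_{6,1})(Ω₁) = (0.105843, 0.132529) ; Y_{6,1}(Ω₂) = (-0.120381, 0.342915) ; Δ = (-0.058188, 0.020341)
  [+2]  conj(Y_{6,2})(Ω₁) = (-0.003111, 0.013719) ; Y_{6,2}(Ω₂) = (-0.022400, -0.017937) ; Δ = (0.000316, -0.000251)
  [+3]  conj(Y_{6,3})(Ω₁) = (-0.000663, 0.000321) ; Y_{6,3}(Ω₂) = (-0.341054, 0.212857) ; Δ = (0.000158, -0.000250)
  [+4]  conj(Y_{6,4})(Ω₁) = (-0.000024, -0.000011) ; Y_{6,4}(Ω₂) = (0.088413, 0.394718) ; Δ = (0.000002, -0.000010)
  [+5]  conj(Y_{6,5})(Ω₁) = (-0.000000, -0.000001) ; Y_{6,5}(Ω₂) = (0.211989, 0.024972) ; Δ = (-0.000000, -0.000000)
  [+6]  conj(Y_{6,6})(Ω₁) = (0.000000, -0.000000) ; Y_{6,6}(Ω₂) = (0.027349, -0.055920) ; Δ = (-0.000000, -0.000000)
Total Σ_m = (-0.252811, 0.000000). Multiply by 0.966644: (-0.244378, 0.000000). P_6(cos γ) = -0.244378

-0.244378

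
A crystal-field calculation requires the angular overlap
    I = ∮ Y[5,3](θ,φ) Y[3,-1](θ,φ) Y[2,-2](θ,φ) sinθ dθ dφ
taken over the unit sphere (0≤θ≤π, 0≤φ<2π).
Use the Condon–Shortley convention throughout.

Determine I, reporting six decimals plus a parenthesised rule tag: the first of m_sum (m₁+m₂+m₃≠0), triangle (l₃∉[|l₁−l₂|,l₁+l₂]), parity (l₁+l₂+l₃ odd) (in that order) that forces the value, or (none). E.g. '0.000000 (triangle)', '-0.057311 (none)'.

-0.200476 (none)

m-sum 0 ✓  L=10 even ✓  2≤2≤8 ✓
Π(2lᵢ+1) = 11×7×5 = 385
triangle coeff Δ(5,3,2) = 1/2310
Σ_t [3,3]: t=3:−1/144 = -1/144
(3j)²=10/231 [(5 3 2; 0 0 0)], sign=-1
Σ_t [2,2]: t=2:+1/1152 = 1/1152
(3j)²=1/33 [(5 3 2; 3 -1 -2)], sign=+1
⇒ 4πI² = 50/99
I = (-1)√(50/99/(4π)) = -0.20047604
No selection rule forces the value: the integral is nonzero (none).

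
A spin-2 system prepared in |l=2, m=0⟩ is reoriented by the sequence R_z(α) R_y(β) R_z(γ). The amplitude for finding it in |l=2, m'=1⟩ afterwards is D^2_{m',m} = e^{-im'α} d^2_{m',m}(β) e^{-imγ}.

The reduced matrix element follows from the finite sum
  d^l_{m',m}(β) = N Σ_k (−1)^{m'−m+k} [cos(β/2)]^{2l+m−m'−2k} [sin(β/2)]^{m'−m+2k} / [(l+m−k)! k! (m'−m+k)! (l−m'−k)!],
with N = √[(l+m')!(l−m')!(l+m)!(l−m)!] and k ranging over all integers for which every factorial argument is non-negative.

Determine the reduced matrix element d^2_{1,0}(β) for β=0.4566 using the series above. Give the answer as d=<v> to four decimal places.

d=-0.4847

d^2_{1,0}(β=0.4566) via the finite sum:
c=cos(0.456600/2)=0.974053, s=sin(0.456600/2)=0.226322; N=√[6·1·2·2]=4.898979
The bounds max(0,m−m')=0 and min(l+m,l−m')=1 give 2 terms
  k=0: (−1)^1·4.8990/(2)·0.9741^3·0.2263^1 = -0.512330
  k=1: (−1)^2·4.8990/(2)·0.9741^1·0.2263^3 = +0.027659
d^2_{1,0}(0.4566) = -0.512330 +0.027659 = -0.484671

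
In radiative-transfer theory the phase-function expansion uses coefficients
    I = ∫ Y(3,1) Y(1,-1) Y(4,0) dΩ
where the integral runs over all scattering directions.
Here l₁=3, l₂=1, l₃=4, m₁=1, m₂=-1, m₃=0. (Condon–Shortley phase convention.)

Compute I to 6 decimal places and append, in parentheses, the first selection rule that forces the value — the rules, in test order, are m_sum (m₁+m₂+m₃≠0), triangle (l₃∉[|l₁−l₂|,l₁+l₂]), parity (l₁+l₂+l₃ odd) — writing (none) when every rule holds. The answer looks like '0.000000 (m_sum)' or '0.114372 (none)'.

Rules hold: Σm=0, L=8 even, 2≤4≤4.
N = 7·3·9 = 189
Δ = 0!·6!·2!/9! = 1/252
Racah Σ t=0..0: t=0:+1/36 = 1/36
⇒ 3j(3 1 4; 0 0 0)² = 4/63, sgn +1
Racah Σ t=0..0: t=0:+1/96 = 1/96
⇒ 3j(3 1 4; 1 -1 0)² = 1/42, sgn +1
4πI² = N·(3j₀)²·(3jₘ)² = 2/7
I = +1·√(0.285714/4π) = 0.15078601
No selection rule forces the value: the integral is nonzero (none).

0.150786 (none)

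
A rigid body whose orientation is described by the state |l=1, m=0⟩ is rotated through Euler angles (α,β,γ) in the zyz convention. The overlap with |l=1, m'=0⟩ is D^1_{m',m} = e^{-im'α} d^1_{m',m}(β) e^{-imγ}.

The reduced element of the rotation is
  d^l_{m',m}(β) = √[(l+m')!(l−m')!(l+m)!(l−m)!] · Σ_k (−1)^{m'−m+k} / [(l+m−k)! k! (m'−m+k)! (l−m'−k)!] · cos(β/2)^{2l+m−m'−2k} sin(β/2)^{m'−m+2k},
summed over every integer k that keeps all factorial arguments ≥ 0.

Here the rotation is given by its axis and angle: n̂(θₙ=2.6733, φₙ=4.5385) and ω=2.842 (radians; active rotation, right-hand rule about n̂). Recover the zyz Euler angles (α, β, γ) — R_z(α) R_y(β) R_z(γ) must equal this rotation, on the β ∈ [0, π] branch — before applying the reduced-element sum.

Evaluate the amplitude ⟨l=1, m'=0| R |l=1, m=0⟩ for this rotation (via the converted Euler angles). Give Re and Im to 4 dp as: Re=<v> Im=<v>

Re=0.6016 Im=0.0000

Axis–angle → zyz. n̂ = (sinθₙcosφₙ, sinθₙsinφₙ, cosθₙ) = (-0.078092, -0.444557, -0.892340), ω = 2.8420.
R = I cosω + sinω [n̂]ₓ + (1−cosω) n̂n̂ᵀ gives
  R = [-0.943532, +0.331244, +0.005063; -0.195471, -0.568999, +0.798769; +0.267468, +0.752674, +0.601617]
β = atan2(√(R₁₃²+R₂₃²), R₃₃) = 0.925273; α = atan2(R₂₃, R₁₃) mod 2π = 1.564458; γ = atan2(R₃₂, −R₃₁) mod 2π = 1.912236
Split into d^1_{0,0}(β=0.9253) × two z-phases.
With c≡cos(β/2)=0.894879 and s≡sin(β/2)=0.446309, N=[1·1·1·1]^{1/2}=1.000000
The bounds max(0,m−m')=0 and min(l+m,l−m')=1 give 2 terms
  k=0: (−1)^0·1.0000/(1)·0.8949^2·0.4463^0 = +0.800808
  k=1: (−1)^1·1.0000/(1)·0.8949^0·0.4463^2 = -0.199192
d^1_{0,0}(0.9253) = +0.800808 -0.199192 = +0.601617
Attach z-rotation phases: D = e^{-i(0)(1.5645)}·(+0.601617)·e^{-i(0)(1.9122)} = +0.601617+0.000000i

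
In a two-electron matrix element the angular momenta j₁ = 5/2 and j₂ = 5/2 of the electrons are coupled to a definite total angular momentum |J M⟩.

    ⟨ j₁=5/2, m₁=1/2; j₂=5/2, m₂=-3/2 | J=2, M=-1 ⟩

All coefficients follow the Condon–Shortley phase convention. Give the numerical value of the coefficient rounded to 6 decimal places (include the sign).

√[5·3!2!2!/8! · 3!2!1!4!1!3!] = √(36/7)
  +(−1)^0/∏(0,3,2,1,0,1)! = 1/12  (running 1/12)
  +(−1)^1/∏(1,2,1,0,1,2)! = -1/4  (running -1/6)
⟨..|..⟩ = √(36/7)·(-1/6) = -0.377964

−√(1/7) = -0.377964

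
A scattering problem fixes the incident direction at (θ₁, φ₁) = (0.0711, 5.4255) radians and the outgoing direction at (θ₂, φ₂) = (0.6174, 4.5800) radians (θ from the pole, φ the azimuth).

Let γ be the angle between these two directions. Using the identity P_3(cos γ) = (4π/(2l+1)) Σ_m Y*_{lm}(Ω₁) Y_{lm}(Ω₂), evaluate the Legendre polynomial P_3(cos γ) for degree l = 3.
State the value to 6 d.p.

0.224067

Expand P_3 via completeness: Σ_{m} conj(Y_{3,m}) at Ω₁ times Y_{3,m} at Ω₂ —
  m=-3: Y*=(-0.000126, -0.000081)  Y=(0.031312, -0.074649)  product (-0.000010, 0.000007)
  m=-2: Y*=(-0.000741, -0.005091)  Y=(-0.269548, -0.073086)  product (-0.000172, 0.001426)
  m=-1: Y*=(0.059699, -0.069019)  Y=(-0.057403, 0.431054)  product (0.026324, 0.029695)
  m=+0: Y*=(0.735074, -0.000000)  Y=(0.098671, 0.000000)  product (0.072531, 0.000000)
  m=+1: Y*=(-0.059699, -0.069019)  Y=(0.057403, 0.431054)  product (0.026324, -0.029695)
  m=+2: Y*=(-0.000741, 0.005091)  Y=(-0.269548, 0.073086)  product (-0.000172, -0.001426)
  m=+3: Y*=(0.000126, -0.000081)  Y=(-0.031312, -0.074649)  product (-0.000010, -0.000007)
Σ over m = (0.124815, -0.000000); ×(4π/7) → (0.224067, -0.000000). Real part: 0.224067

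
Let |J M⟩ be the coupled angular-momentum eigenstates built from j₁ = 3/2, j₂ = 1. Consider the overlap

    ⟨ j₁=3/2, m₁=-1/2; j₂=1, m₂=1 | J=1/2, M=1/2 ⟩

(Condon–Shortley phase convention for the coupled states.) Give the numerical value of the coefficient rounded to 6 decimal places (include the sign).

+0.408248  (= +√(1/6))

√[2·2!1!0!/4! · 1!2!2!0!1!0!] = √(2/3)
  +(−1)^2/∏(2,0,0,0,1,0)! = 1/2  (running 1/2)
⟨..|..⟩ = √(2/3)·(1/2) = +0.408248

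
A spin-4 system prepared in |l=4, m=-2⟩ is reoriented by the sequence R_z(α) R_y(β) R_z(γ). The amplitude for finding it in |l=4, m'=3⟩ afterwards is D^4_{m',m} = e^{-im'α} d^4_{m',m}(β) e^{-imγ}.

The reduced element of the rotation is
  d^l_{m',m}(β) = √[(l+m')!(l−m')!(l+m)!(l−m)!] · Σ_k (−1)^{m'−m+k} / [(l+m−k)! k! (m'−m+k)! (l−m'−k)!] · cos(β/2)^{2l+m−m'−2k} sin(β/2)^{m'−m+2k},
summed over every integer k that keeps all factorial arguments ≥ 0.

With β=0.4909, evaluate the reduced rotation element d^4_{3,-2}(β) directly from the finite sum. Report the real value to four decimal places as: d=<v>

d=-0.0085

d^4_{3,-2}(β=0.4909) via the finite sum:
With c≡cos(β/2)=0.970028 and s≡sin(β/2)=0.242993, N=[5040·1·2·720]^{1/2}=2693.993318
k∈{0,1} keeps every argument non-negative
  k=0: (−1)^5·2693.9933/(240)·0.9700^3·0.2430^5 = -0.008680
  k=1: (−1)^6·2693.9933/(720)·0.9700^1·0.2430^7 = +0.000182
d^4_{3,-2}(0.4909) = -0.008680 +0.000182 = -0.008498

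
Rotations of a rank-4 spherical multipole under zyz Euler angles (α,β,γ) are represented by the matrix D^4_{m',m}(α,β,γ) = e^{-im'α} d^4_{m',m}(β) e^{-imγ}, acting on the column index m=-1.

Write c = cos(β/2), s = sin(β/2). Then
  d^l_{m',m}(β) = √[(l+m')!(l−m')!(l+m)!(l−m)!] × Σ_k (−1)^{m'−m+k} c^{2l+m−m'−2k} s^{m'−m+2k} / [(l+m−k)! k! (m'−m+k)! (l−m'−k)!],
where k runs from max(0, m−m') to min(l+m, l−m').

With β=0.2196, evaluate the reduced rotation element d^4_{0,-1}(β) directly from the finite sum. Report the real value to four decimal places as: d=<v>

d=-0.4359

d^4_{0,-1}(β=0.2196) via the finite sum:
With c≡cos(β/2)=0.993978 and s≡sin(β/2)=0.109580, N=[24·24·6·120]^{1/2}=643.987578
k∈{0,1,2,3} keeps every argument non-negative
  k=0: (−1)^1·643.9876/(144)·0.9940^7·0.1096^1 = -0.469766
  k=1: (−1)^2·643.9876/(24)·0.9940^5·0.1096^3 = +0.034256
  k=2: (−1)^3·643.9876/(24)·0.9940^3·0.1096^5 = -0.000416
  k=3: (−1)^4·643.9876/(144)·0.9940^1·0.1096^7 = +0.000001
d^4_{0,-1}(0.2196) = -0.469766 +0.034256 -0.000416 +0.000001 = -0.435926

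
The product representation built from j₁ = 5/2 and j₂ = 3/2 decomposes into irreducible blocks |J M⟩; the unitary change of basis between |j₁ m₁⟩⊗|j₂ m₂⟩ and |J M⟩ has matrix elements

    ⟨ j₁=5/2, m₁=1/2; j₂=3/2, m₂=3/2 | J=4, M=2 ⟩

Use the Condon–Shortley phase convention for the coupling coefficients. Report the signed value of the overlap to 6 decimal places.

triangle: 0!*5!*3!/9! = 720/362880
(j±m)!: 3!*2!*3!*0!*6!*2! = 103680
prefactor² = (2J+1)*Δ*N² = 12960/7
  k=0: +1/(0!*0!*2!*3!*3!*0!) = 1/72
Σ = 1/72  ⇒  CG² = 12960/7*(1/72)² = 5/14
CG = +√(5/14) = +0.597614

+0.597614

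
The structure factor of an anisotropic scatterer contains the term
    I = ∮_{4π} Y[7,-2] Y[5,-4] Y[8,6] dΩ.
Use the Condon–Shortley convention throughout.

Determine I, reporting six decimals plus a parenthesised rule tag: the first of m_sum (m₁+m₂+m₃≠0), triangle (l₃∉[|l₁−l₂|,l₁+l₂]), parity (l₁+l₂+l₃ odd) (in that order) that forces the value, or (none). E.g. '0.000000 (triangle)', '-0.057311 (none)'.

Rules hold: Σm=0, L=20 even, 2≤8≤12.
N = 15·11·17 = 2805
Δ = 4!·10!·6!/21! = 1/814773960
Racah Σ t=0..4: t=0:+1/87091200 t=1:−1/4976640 t=2:+1/2073600 t=3:−1/4976640 t=4:+1/87091200 = 1/9676800
⇒ 3j(7 5 8; 0 0 0)² = 360/46189, sgn +1
Racah Σ t=0..1: t=0:+1/1045094400 t=1:−1/348364800 = -1/522547200
⇒ 3j(7 5 8; -2 -4 6)² = 4/323, sgn -1
4πI² = N·(3j₀)²·(3jₘ)² = 21600/79781
I = -1·√(0.270741/4π) = -0.14678180
No selection rule forces the value: the integral is nonzero (none).

-0.146782 (none)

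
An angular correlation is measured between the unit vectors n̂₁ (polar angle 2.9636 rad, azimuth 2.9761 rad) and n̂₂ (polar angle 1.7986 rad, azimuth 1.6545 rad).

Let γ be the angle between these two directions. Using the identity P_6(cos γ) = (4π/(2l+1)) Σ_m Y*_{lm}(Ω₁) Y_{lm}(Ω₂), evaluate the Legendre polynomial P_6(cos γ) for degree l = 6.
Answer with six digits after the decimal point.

Addition theorem: P_6(cos γ) = (4π/13) Σ_m Y*_{lm}(Ω₁) Y_{lm}(Ω₂), m = −6…6:
  m=-6: Y*=(0.000008, -0.000012)  Y=(-0.361890, 0.198747)  product (-0.000000, 0.000006)
  m=-5: Y*=(0.000194, -0.000211)  Y=(0.134752, 0.302952)  product (0.000090, 0.000030)
  m=-4: Y*=(0.002670, -0.002081)  Y=(-0.133215, 0.046347)  product (-0.000259, 0.000401)
  m=-3: Y*=(0.023951, -0.012975)  Y=(0.082420, 0.321295)  product (0.006143, 0.006626)
  m=-2: Y*=(0.140277, -0.048203)  Y=(-0.051136, 0.008641)  product (-0.006757, 0.003677)
  m=-1: Y*=(0.488856, -0.081649)  Y=(0.026945, 0.321152)  product (0.039394, 0.154797)
  m=+0: Y*=(0.705481, -0.000000)  Y=(-0.027554, 0.000000)  product (-0.019439, 0.000000)
  m=+1: Y*=(-0.488856, -0.081649)  Y=(-0.026945, 0.321152)  product (0.039394, -0.154797)
  m=+2: Y*=(0.140277, 0.048203)  Y=(-0.051136, -0.008641)  product (-0.006757, -0.003677)
  m=+3: Y*=(-0.023951, -0.012975)  Y=(-0.082420, 0.321295)  product (0.006143, -0.006626)
  m=+4: Y*=(0.002670, 0.002081)  Y=(-0.133215, -0.046347)  product (-0.000259, -0.000401)
  m=+5: Y*=(-0.000194, -0.000211)  Y=(-0.134752, 0.302952)  product (0.000090, -0.000030)
  m=+6: Y*=(0.000008, 0.000012)  Y=(-0.361890, -0.198747)  product (-0.000000, -0.000006)
Σ over m = (0.057782, 0.000000); ×(4π/13) → (0.055854, 0.000000). Real part: 0.055854

0.055854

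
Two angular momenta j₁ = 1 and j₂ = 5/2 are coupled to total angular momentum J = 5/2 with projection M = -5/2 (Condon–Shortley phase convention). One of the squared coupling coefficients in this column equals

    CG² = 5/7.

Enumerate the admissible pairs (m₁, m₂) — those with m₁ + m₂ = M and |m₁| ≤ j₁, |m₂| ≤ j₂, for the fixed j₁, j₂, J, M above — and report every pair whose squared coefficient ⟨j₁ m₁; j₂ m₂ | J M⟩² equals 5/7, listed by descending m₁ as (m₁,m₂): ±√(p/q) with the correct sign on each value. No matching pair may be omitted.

(0,-5/2): +√(5/7)

Admissible pairs with m₁+m₂ = M = -5/2: (-1,-3/2), (0,-5/2)
  (m₁,m₂)=(0,-5/2): CG² = 5/7, CG = +√(5/7)   ← matches the target
  (m₁,m₂)=(-1,-3/2): CG² = 2/7, CG = −√(2/7)
Pairs with CG² = 5/7: (0,-5/2): +√(5/7)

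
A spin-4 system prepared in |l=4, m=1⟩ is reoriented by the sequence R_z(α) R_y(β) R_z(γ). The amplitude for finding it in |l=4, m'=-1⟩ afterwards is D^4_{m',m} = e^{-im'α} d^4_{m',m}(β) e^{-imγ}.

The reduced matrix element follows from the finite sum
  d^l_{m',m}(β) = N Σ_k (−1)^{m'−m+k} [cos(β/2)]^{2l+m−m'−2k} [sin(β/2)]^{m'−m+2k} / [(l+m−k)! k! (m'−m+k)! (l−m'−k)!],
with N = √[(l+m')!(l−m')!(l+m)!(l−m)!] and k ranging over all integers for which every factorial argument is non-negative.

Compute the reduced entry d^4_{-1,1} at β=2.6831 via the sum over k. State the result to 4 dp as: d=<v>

d^4_{-1,1}(β=2.6831) via the finite sum:
c=cos(2.683100/2)=0.227244, s=sin(2.683100/2)=0.973838; N=√[6·120·120·6]=720.000000
The bounds max(0,m−m')=2 and min(l+m,l−m')=5 give 4 terms
  k=2: (−1)^0·720.0000/(72)·0.2272^6·0.9738^2 = +0.001306
  k=3: (−1)^1·720.0000/(24)·0.2272^4·0.9738^4 = -0.071951
  k=4: (−1)^2·720.0000/(48)·0.2272^2·0.9738^6 = +0.660686
  k=5: (−1)^3·720.0000/(720)·0.2272^0·0.9738^8 = -0.808898
d^4_{-1,1}(2.6831) = +0.001306 -0.071951 +0.660686 -0.808898 = -0.218857

d=-0.2189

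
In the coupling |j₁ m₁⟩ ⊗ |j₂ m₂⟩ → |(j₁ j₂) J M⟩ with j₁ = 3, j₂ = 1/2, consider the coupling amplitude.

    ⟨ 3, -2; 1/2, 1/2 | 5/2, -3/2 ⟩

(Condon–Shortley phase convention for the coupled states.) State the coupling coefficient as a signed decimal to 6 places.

√[6·1!5!0!/7! · 1!5!1!0!1!4!] = √(2880/7)
  +(−1)^1/∏(1,0,4,0,1,0)! = -1/24  (running -1/24)
⟨..|..⟩ = √(2880/7)·(-1/24) = -0.845154

−√(5/7) = -0.845154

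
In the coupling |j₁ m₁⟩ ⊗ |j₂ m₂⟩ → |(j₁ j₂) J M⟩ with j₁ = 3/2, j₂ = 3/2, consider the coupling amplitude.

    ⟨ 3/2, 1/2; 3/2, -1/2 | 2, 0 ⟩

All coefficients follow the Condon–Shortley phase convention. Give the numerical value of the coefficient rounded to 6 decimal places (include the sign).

√[5·1!2!2!/6! · 2!1!1!2!2!2!] = √(4/9)
  +(−1)^0/∏(0,1,1,1,1,1)! = 1  (running 1)
  +(−1)^1/∏(1,0,0,0,2,2)! = -1/4  (running 3/4)
⟨..|..⟩ = √(4/9)·(3/4) = +0.500000

+0.500000  (= +√(1/4))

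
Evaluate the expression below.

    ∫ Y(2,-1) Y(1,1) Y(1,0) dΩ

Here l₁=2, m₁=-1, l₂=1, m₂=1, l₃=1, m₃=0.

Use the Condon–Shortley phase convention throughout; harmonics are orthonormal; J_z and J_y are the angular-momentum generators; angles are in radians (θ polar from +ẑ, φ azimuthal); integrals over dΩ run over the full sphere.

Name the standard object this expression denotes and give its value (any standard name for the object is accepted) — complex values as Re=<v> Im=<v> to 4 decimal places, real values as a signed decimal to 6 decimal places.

This is a Gaunt coefficient — the integral of a triple product of spherical harmonics over the sphere.
Checks pass: Σm=0; 4 even; l₃=1∈[1,3].
(2·2+1)(2·1+1)(2·1+1) = 45
Δ: 2! 2! 0! / 5! → 1/30
sum: t=1:−1/1 = -1/1
3j²(2 1 1; 0 0 0) = Δ·Π!·Σ² = 2/15  (sign +1)
sum: t=2:+1/2 = 1/2
3j²(2 1 1; -1 1 0) = Δ·Π!·Σ² = 1/10  (sign -1)
combine: 4πI² = 45·2/15·1/10 = 3/5
take √, sign -1: I = -0.21850969

Gaunt coefficient, -0.218510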